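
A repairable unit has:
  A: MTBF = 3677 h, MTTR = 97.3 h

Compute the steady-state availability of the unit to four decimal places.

0.9742

A(A) = MTBF/(MTBF+MTTR) = 3677/(3677+97.3) = 0.9742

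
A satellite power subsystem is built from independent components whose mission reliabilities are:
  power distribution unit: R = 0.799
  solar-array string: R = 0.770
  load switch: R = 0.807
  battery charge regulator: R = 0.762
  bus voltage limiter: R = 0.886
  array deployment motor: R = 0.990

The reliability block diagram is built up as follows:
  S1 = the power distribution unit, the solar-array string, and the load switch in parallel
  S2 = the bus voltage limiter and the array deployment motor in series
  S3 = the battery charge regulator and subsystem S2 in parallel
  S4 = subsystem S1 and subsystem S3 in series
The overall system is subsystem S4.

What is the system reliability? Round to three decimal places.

Parallel (power distribution unit, solar-array string, and load switch): 1 − (1 − 0.79900)(1 − 0.77000)(1 − 0.80700) = 0.99108
Series (bus voltage limiter and array deployment motor): 0.88600 × 0.99000 = 0.87714
Parallel (battery charge regulator and [0.87714]): 1 − (1 − 0.76200)(1 − 0.87714) = 0.97076
Series ([0.99108] and [0.97076]): 0.99108 × 0.97076 = 0.962

0.962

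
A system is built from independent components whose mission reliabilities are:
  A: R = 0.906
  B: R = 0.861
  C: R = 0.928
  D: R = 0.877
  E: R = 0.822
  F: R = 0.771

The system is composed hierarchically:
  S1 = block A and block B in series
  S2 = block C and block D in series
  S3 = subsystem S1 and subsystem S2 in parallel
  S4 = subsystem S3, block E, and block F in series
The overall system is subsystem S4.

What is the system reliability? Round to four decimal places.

0.6078

Series (A and B): 0.906000 × 0.861000 = 0.780066
Series (C and D): 0.928000 × 0.877000 = 0.813856
Parallel ([0.780066] and [0.813856]): 1 − (1 − 0.780066)(1 − 0.813856) = 0.959061
Series ([0.959061], E, and F): 0.959061 × 0.822000 × 0.771000 = 0.6078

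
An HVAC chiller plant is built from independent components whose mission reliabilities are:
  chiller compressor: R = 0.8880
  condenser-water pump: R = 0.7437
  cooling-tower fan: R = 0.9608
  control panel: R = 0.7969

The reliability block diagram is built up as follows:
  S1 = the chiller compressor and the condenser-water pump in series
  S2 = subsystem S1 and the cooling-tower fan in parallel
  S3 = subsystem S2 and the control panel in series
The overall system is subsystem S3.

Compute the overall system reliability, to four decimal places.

0.7863

Series (chiller compressor and condenser-water pump): 0.888000 × 0.743700 = 0.660406
Parallel ([0.660406] and cooling-tower fan): 1 − (1 − 0.660406)(1 − 0.960800) = 0.986688
Series ([0.986688] and control panel): 0.986688 × 0.796900 = 0.7863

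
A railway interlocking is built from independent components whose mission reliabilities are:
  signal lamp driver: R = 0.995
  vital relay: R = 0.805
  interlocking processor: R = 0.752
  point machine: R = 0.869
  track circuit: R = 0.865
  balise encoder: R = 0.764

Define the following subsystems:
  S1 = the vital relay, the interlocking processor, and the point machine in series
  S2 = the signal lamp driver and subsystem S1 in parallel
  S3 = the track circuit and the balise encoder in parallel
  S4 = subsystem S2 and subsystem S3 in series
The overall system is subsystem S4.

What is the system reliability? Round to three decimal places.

0.966

Series (vital relay, interlocking processor, and point machine): 0.80500 × 0.75200 × 0.86900 = 0.52606
Parallel (signal lamp driver and [0.52606]): 1 − (1 − 0.99500)(1 − 0.52606) = 0.99763
Parallel (track circuit and balise encoder): 1 − (1 − 0.86500)(1 − 0.76400) = 0.96814
Series ([0.99763] and [0.96814]): 0.99763 × 0.96814 = 0.966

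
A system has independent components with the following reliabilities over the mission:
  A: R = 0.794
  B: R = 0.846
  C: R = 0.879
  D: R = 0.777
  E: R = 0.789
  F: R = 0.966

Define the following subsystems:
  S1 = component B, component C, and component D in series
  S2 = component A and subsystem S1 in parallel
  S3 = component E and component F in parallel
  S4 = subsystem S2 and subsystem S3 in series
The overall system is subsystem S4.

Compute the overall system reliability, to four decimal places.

0.9065

Series (B, C, and D): 0.846000 × 0.879000 × 0.777000 = 0.577804
Parallel (A and [0.577804]): 1 − (1 − 0.794000)(1 − 0.577804) = 0.913028
Parallel (E and F): 1 − (1 − 0.789000)(1 − 0.966000) = 0.992826
Series ([0.913028] and [0.992826]): 0.913028 × 0.992826 = 0.9065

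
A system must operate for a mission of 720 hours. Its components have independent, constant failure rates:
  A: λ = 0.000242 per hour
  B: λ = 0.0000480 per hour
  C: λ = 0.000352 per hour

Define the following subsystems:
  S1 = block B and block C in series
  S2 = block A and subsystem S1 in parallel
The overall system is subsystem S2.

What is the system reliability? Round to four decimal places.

0.9600

R(A) = exp(−0.000242 × 720) = 0.840095
R(B) = exp(−0.0000480 × 720) = 0.966030
R(C) = exp(−0.000352 × 720) = 0.776126
Series (B and C): 0.966030 × 0.776126 = 0.749761
Parallel (A and [0.749761]): 1 − (1 − 0.840095)(1 − 0.749761) = 0.9600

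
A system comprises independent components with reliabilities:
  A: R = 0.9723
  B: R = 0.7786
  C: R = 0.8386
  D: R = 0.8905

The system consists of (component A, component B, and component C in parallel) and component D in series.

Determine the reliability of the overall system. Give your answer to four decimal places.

Parallel (A, B, and C): 1 − (1 − 0.972300)(1 − 0.778600)(1 − 0.838600) = 0.999010
Series ([0.999010] and D): 0.999010 × 0.890500 = 0.8896

0.8896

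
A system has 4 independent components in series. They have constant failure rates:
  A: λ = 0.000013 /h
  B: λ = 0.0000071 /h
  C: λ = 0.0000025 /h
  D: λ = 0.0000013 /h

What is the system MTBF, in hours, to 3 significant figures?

Series of exponential components: λ_sys = Σ λ_i
λ_sys = 0.000013 + 0.0000071 + 0.0000025 + 0.0000013 = 2.3900e-05 /h
MTBF = 1 / λ_sys = 41800 h

41800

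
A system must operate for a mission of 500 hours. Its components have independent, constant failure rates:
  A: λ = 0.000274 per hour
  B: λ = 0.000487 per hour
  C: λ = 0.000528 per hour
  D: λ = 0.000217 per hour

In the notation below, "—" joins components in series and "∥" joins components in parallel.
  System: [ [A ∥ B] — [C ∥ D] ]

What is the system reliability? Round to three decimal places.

R(A) = exp(−0.000274 × 500) = 0.87197
R(B) = exp(−0.000487 × 500) = 0.78388
R(C) = exp(−0.000528 × 500) = 0.76797
R(D) = exp(−0.000217 × 500) = 0.89718
Parallel (A and B): 1 − (1 − 0.87197)(1 − 0.78388) = 0.97233
Parallel (C and D): 1 − (1 − 0.76797)(1 − 0.89718) = 0.97614
Series ([0.97233] and [0.97614]): 0.97233 × 0.97614 = 0.949

0.949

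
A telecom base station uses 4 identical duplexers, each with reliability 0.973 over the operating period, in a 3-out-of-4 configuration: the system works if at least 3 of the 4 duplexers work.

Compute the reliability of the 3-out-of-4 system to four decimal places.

R = Σ_{i=3}^{4} C(4,i) p^i (1−p)^{4−i} with p = 0.973
C(4,3)·0.973^3·0.027^1 = 0.099486
C(4,4)·0.973^4·0.027^0 = 0.896296
Sum = 0.9958

0.9958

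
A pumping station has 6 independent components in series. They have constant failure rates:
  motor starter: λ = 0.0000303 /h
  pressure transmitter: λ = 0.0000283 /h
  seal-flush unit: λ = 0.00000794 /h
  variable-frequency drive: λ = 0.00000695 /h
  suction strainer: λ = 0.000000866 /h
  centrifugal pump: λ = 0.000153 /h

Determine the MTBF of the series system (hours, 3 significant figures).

Series of exponential components: λ_sys = Σ λ_i
λ_sys = 0.0000303 + 0.0000283 + 0.00000794 + 0.00000695 + 0.000000866 + 0.000153 = 2.2736e-04 /h
MTBF = 1 / λ_sys = 4400 h

4400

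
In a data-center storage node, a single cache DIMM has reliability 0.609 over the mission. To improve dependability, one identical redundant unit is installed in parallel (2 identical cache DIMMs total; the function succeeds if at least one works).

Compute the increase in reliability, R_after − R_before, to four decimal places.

0.2381

R_before = 0.609
R_after = 1 − (1 − 0.609)^2 = 0.8471
ΔR = 0.8471 − 0.609 = 0.2381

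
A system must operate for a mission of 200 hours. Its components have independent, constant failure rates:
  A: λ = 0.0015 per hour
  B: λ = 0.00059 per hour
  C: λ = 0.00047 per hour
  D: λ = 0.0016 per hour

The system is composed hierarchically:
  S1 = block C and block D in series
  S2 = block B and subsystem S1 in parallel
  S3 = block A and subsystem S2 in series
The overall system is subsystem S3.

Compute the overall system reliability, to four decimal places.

R(A) = exp(−0.0015 × 200) = 0.740818
R(B) = exp(−0.00059 × 200) = 0.888696
R(C) = exp(−0.00047 × 200) = 0.910283
R(D) = exp(−0.0016 × 200) = 0.726149
Series (C and D): 0.910283 × 0.726149 = 0.661001
Parallel (B and [0.661001]): 1 − (1 − 0.888696)(1 − 0.661001) = 0.962268
Series (A and [0.962268]): 0.740818 × 0.962268 = 0.7129

0.7129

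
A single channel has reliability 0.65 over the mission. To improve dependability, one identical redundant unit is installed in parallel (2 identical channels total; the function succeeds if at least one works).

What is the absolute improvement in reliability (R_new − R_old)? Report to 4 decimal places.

0.2275

R_before = 0.65
R_after = 1 − (1 − 0.65)^2 = 0.8775
ΔR = 0.8775 − 0.65 = 0.2275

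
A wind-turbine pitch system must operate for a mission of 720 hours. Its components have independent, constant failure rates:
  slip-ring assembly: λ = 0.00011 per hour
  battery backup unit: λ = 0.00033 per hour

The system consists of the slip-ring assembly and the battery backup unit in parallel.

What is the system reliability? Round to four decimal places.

0.9839

R(slip-ring assembly) = exp(−0.00011 × 720) = 0.923855
R(battery backup unit) = exp(−0.00033 × 720) = 0.788518
Parallel (slip-ring assembly and battery backup unit): 1 − (1 − 0.923855)(1 − 0.788518) = 0.9839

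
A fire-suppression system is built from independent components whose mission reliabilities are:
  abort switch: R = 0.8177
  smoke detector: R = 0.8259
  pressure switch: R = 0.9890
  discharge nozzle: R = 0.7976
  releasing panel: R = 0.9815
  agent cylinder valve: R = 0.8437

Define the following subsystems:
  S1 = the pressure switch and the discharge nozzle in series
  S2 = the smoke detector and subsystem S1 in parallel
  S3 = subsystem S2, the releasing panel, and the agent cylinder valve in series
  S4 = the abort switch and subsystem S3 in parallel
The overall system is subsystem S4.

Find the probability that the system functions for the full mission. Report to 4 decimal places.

Series (pressure switch and discharge nozzle): 0.989000 × 0.797600 = 0.788826
Parallel (smoke detector and [0.788826]): 1 − (1 − 0.825900)(1 − 0.788826) = 0.963235
Series ([0.963235], releasing panel, and agent cylinder valve): 0.963235 × 0.981500 × 0.843700 = 0.797647
Parallel (abort switch and [0.797647]): 1 − (1 − 0.817700)(1 − 0.797647) = 0.9631

0.9631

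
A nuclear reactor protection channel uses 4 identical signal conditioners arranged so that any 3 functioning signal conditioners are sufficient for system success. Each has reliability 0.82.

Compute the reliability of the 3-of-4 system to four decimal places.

0.8491

R = Σ_{i=3}^{4} C(4,i) p^i (1−p)^{4−i} with p = 0.82
C(4,3)·0.82^3·0.18^1 = 0.396985
C(4,4)·0.82^4·0.18^0 = 0.452122
Sum = 0.8491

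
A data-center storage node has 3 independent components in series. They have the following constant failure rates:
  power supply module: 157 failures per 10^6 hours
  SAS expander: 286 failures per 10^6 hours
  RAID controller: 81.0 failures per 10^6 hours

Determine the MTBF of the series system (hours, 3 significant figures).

1910

Series of exponential components: λ_sys = Σ λ_i
λ_sys = 0.000157 + 0.000286 + 0.0000810 = 5.2400e-04 /h
MTBF = 1 / λ_sys = 1910 h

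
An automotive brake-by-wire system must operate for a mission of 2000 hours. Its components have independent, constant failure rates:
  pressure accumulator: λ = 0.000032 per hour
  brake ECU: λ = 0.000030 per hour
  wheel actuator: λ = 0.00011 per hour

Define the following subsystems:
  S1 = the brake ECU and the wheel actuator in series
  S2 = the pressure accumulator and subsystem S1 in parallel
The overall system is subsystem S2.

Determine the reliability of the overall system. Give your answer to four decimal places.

0.9849

R(pressure accumulator) = exp(−0.000032 × 2000) = 0.938005
R(brake ECU) = exp(−0.000030 × 2000) = 0.941765
R(wheel actuator) = exp(−0.00011 × 2000) = 0.802519
Series (brake ECU and wheel actuator): 0.941765 × 0.802519 = 0.755784
Parallel (pressure accumulator and [0.755784]): 1 − (1 − 0.938005)(1 − 0.755784) = 0.9849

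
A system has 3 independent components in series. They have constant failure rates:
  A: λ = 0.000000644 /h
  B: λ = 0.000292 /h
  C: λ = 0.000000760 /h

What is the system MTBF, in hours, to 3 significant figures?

3410

Series of exponential components: λ_sys = Σ λ_i
λ_sys = 0.000000644 + 0.000292 + 0.000000760 = 2.9340e-04 /h
MTBF = 1 / λ_sys = 3410 h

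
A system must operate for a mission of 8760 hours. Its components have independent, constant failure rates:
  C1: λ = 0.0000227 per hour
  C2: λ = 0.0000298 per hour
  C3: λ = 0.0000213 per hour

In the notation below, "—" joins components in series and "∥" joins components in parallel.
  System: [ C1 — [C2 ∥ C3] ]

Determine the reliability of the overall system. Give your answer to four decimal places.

0.7876

R(C1) = exp(−0.0000227 × 8760) = 0.819671
R(C2) = exp(−0.0000298 × 8760) = 0.770244
R(C3) = exp(−0.0000213 × 8760) = 0.829786
Parallel (C2 and C3): 1 − (1 − 0.770244)(1 − 0.829786) = 0.960892
Series (C1 and [0.960892]): 0.819671 × 0.960892 = 0.7876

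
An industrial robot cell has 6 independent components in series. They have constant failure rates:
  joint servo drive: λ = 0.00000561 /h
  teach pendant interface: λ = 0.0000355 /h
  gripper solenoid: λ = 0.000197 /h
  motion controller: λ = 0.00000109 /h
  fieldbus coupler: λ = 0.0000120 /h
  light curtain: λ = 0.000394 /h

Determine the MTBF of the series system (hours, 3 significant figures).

Series of exponential components: λ_sys = Σ λ_i
λ_sys = 0.00000561 + 0.0000355 + 0.000197 + 0.00000109 + 0.0000120 + 0.000394 = 6.4520e-04 /h
MTBF = 1 / λ_sys = 1550 h

1550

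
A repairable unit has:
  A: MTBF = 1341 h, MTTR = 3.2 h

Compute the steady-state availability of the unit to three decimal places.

A(A) = MTBF/(MTBF+MTTR) = 1341/(1341+3.2) = 0.998

0.998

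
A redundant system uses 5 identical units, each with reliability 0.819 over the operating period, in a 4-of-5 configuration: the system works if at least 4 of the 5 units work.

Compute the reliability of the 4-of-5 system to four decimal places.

0.7757

R = Σ_{i=4}^{5} C(5,i) p^i (1−p)^{5−i} with p = 0.819
C(5,4)·0.819^4·0.181^1 = 0.407178
C(5,5)·0.819^5·0.181^0 = 0.368485
Sum = 0.7757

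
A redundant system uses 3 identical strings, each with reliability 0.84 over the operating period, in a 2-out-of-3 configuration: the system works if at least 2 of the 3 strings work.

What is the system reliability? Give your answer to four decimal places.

0.9314

R = Σ_{i=2}^{3} C(3,i) p^i (1−p)^{3−i} with p = 0.84
C(3,2)·0.84^2·0.16^1 = 0.338688
C(3,3)·0.84^3·0.16^0 = 0.592704
Sum = 0.9314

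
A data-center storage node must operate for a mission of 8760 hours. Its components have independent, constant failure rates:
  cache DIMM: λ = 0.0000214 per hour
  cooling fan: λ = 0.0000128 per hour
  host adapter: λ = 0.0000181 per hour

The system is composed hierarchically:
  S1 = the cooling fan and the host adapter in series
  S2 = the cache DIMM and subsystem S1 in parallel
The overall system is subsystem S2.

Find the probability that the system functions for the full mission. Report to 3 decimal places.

R(cache DIMM) = exp(−0.0000214 × 8760) = 0.82906
R(cooling fan) = exp(−0.0000128 × 8760) = 0.89393
R(host adapter) = exp(−0.0000181 × 8760) = 0.85338
Series (cooling fan and host adapter): 0.89393 × 0.85338 = 0.76286
Parallel (cache DIMM and [0.76286]): 1 − (1 − 0.82906)(1 − 0.76286) = 0.959

0.959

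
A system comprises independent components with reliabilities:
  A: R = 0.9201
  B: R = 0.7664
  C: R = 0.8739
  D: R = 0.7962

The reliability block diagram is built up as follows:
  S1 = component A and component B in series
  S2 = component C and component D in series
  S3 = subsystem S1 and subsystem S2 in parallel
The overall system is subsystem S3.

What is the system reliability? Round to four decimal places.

0.9103

Series (A and B): 0.920100 × 0.766400 = 0.705165
Series (C and D): 0.873900 × 0.796200 = 0.695799
Parallel ([0.705165] and [0.695799]): 1 − (1 − 0.705165)(1 − 0.695799) = 0.9103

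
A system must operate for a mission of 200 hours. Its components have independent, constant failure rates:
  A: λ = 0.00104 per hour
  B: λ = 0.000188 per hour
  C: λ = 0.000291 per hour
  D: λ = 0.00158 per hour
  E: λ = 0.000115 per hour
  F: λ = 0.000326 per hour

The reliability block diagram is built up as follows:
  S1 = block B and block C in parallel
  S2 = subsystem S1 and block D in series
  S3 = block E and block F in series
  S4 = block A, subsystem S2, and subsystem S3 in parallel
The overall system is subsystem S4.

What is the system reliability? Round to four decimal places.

R(A) = exp(−0.00104 × 200) = 0.812207
R(B) = exp(−0.000188 × 200) = 0.963098
R(C) = exp(−0.000291 × 200) = 0.943461
R(D) = exp(−0.00158 × 200) = 0.729059
R(E) = exp(−0.000115 × 200) = 0.977262
R(F) = exp(−0.000326 × 200) = 0.936880
Parallel (B and C): 1 − (1 − 0.963098)(1 − 0.943461) = 0.997914
Series ([0.997914] and D): 0.997914 × 0.729059 = 0.727538
Series (E and F): 0.977262 × 0.936880 = 0.915577
Parallel (A, [0.727538], and [0.915577]): 1 − (1 − 0.812207)(1 − 0.727538)(1 − 0.915577) = 0.9957

0.9957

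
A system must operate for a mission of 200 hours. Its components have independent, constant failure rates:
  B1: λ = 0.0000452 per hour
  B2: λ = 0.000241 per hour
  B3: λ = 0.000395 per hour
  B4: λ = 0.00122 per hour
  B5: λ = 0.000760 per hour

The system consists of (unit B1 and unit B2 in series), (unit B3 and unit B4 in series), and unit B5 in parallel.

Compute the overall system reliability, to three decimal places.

0.998

R(B1) = exp(−0.0000452 × 200) = 0.99100
R(B2) = exp(−0.000241 × 200) = 0.95294
R(B3) = exp(−0.000395 × 200) = 0.92404
R(B4) = exp(−0.00122 × 200) = 0.78349
R(B5) = exp(−0.000760 × 200) = 0.85899
Series (B1 and B2): 0.99100 × 0.95294 = 0.94436
Series (B3 and B4): 0.92404 × 0.78349 = 0.72398
Parallel ([0.94436], [0.72398], and B5): 1 − (1 − 0.94436)(1 − 0.72398)(1 − 0.85899) = 0.998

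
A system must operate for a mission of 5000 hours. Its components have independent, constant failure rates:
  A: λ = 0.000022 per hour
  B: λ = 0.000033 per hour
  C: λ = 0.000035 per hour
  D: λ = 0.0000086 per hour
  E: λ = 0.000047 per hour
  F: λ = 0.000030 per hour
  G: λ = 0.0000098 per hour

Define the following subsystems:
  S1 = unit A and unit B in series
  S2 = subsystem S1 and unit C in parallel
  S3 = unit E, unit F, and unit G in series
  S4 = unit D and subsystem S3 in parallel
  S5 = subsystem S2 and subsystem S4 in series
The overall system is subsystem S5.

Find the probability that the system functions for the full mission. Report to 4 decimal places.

0.9472

R(A) = exp(−0.000022 × 5000) = 0.895834
R(B) = exp(−0.000033 × 5000) = 0.847894
R(C) = exp(−0.000035 × 5000) = 0.839457
R(D) = exp(−0.0000086 × 5000) = 0.957911
R(E) = exp(−0.000047 × 5000) = 0.790571
R(F) = exp(−0.000030 × 5000) = 0.860708
R(G) = exp(−0.0000098 × 5000) = 0.952181
Series (A and B): 0.895834 × 0.847894 = 0.759572
Parallel ([0.759572] and C): 1 − (1 − 0.759572)(1 − 0.839457) = 0.961401
Series (E, F, and G): 0.790571 × 0.860708 × 0.952181 = 0.647912
Parallel (D and [0.647912]): 1 − (1 − 0.957911)(1 − 0.647912) = 0.985181
Series ([0.961401] and [0.985181]): 0.961401 × 0.985181 = 0.9472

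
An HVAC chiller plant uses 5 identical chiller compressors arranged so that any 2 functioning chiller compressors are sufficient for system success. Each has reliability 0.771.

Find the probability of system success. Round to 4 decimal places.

R = Σ_{i=2}^{5} C(5,i) p^i (1−p)^{5−i} with p = 0.771
C(5,2)·0.771^2·0.229^3 = 0.071386
C(5,3)·0.771^3·0.229^2 = 0.240344
C(5,4)·0.771^4·0.229^1 = 0.404597
C(5,5)·0.771^5·0.229^0 = 0.272441
Sum = 0.9888

0.9888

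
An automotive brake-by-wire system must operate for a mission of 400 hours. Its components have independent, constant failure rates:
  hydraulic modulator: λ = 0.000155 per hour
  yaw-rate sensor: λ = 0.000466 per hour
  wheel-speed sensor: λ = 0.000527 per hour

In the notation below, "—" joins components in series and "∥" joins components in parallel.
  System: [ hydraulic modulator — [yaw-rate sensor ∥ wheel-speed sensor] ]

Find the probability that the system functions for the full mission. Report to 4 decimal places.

0.9095

R(hydraulic modulator) = exp(−0.000155 × 400) = 0.939883
R(yaw-rate sensor) = exp(−0.000466 × 400) = 0.829942
R(wheel-speed sensor) = exp(−0.000527 × 400) = 0.809936
Parallel (yaw-rate sensor and wheel-speed sensor): 1 − (1 − 0.829942)(1 − 0.809936) = 0.967678
Series (hydraulic modulator and [0.967678]): 0.939883 × 0.967678 = 0.9095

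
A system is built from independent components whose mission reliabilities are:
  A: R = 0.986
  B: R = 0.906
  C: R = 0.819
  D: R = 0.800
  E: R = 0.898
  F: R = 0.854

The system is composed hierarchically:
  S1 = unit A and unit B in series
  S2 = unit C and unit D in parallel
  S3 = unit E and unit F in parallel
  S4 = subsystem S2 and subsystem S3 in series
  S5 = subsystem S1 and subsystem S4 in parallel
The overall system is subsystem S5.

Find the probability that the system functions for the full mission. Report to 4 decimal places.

Series (A and B): 0.986000 × 0.906000 = 0.893316
Parallel (C and D): 1 − (1 − 0.819000)(1 − 0.800000) = 0.963800
Parallel (E and F): 1 − (1 − 0.898000)(1 − 0.854000) = 0.985108
Series ([0.963800] and [0.985108]): 0.963800 × 0.985108 = 0.949447
Parallel ([0.893316] and [0.949447]): 1 − (1 − 0.893316)(1 − 0.949447) = 0.9946

0.9946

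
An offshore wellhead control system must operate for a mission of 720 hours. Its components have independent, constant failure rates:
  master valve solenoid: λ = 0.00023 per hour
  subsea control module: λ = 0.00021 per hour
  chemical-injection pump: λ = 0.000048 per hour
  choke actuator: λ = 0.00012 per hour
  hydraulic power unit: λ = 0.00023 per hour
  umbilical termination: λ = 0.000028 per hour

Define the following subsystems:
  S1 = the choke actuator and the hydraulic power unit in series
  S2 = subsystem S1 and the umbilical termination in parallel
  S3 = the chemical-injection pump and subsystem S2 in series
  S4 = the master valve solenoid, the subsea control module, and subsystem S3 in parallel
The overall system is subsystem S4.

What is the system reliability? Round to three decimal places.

0.999

R(master valve solenoid) = exp(−0.00023 × 720) = 0.84739
R(subsea control module) = exp(−0.00021 × 720) = 0.85968
R(chemical-injection pump) = exp(−0.000048 × 720) = 0.96603
R(choke actuator) = exp(−0.00012 × 720) = 0.91723
R(hydraulic power unit) = exp(−0.00023 × 720) = 0.84739
R(umbilical termination) = exp(−0.000028 × 720) = 0.98004
Series (choke actuator and hydraulic power unit): 0.91723 × 0.84739 = 0.77725
Parallel ([0.77725] and umbilical termination): 1 − (1 − 0.77725)(1 − 0.98004) = 0.99555
Series (chemical-injection pump and [0.99555]): 0.96603 × 0.99555 = 0.96173
Parallel (master valve solenoid, subsea control module, and [0.96173]): 1 − (1 − 0.84739)(1 − 0.85968)(1 − 0.96173) = 0.999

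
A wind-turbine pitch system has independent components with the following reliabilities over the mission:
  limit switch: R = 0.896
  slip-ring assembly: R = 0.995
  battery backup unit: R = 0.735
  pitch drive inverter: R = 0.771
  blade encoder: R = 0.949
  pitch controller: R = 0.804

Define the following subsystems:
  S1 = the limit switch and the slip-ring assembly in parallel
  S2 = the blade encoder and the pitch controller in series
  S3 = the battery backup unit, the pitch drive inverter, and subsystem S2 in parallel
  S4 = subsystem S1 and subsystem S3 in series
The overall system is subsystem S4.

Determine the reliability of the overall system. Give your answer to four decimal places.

Parallel (limit switch and slip-ring assembly): 1 − (1 − 0.896000)(1 − 0.995000) = 0.999480
Series (blade encoder and pitch controller): 0.949000 × 0.804000 = 0.762996
Parallel (battery backup unit, pitch drive inverter, and [0.762996]): 1 − (1 − 0.735000)(1 − 0.771000)(1 − 0.762996) = 0.985617
Series ([0.999480] and [0.985617]): 0.999480 × 0.985617 = 0.9851

0.9851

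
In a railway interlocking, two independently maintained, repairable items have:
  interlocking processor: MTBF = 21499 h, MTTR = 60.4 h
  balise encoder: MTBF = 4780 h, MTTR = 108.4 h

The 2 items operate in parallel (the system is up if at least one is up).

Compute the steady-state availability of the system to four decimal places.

A(interlocking processor) = MTBF/(MTBF+MTTR) = 21499/(21499+60.4) = 0.997198
A(balise encoder) = MTBF/(MTBF+MTTR) = 4780/(4780+108.4) = 0.977825
Parallel availability: 1 − (1 − 0.997198)(1 − 0.977825) = 0.9999

0.9999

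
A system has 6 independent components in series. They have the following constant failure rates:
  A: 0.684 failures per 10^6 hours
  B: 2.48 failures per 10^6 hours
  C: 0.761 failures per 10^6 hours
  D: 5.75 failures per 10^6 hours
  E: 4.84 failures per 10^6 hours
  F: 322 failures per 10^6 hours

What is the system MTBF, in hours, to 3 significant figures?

Series of exponential components: λ_sys = Σ λ_i
λ_sys = 0.000000684 + 0.00000248 + 0.000000761 + 0.00000575 + 0.00000484 + 0.000322 = 3.3652e-04 /h
MTBF = 1 / λ_sys = 2970 h

2970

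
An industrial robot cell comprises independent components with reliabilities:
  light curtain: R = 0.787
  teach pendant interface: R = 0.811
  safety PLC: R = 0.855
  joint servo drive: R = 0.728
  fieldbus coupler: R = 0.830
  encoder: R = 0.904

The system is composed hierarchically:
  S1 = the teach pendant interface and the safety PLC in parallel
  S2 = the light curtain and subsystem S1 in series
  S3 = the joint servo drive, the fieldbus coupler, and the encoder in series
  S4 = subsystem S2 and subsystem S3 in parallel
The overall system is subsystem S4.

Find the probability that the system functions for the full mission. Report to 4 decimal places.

Parallel (teach pendant interface and safety PLC): 1 − (1 − 0.811000)(1 − 0.855000) = 0.972595
Series (light curtain and [0.972595]): 0.787000 × 0.972595 = 0.765432
Series (joint servo drive, fieldbus coupler, and encoder): 0.728000 × 0.830000 × 0.904000 = 0.546233
Parallel ([0.765432] and [0.546233]): 1 − (1 − 0.765432)(1 − 0.546233) = 0.8936

0.8936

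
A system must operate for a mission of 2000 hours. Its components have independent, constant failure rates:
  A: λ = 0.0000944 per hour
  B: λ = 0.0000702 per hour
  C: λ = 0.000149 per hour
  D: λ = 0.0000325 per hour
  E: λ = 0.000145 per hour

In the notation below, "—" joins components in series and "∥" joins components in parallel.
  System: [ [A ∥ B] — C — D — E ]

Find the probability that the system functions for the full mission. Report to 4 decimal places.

R(A) = exp(−0.0000944 × 2000) = 0.827952
R(B) = exp(−0.0000702 × 2000) = 0.869011
R(C) = exp(−0.000149 × 2000) = 0.742301
R(D) = exp(−0.0000325 × 2000) = 0.937067
R(E) = exp(−0.000145 × 2000) = 0.748264
Parallel (A and B): 1 − (1 − 0.827952)(1 − 0.869011) = 0.977464
Series ([0.977464], C, D, and E): 0.977464 × 0.742301 × 0.937067 × 0.748264 = 0.5088

0.5088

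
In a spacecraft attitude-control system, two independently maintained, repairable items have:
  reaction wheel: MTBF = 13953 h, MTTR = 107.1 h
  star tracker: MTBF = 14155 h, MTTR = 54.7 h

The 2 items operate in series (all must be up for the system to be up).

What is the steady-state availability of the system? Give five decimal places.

0.98856

A(reaction wheel) = MTBF/(MTBF+MTTR) = 13953/(13953+107.1) = 0.992383
A(star tracker) = MTBF/(MTBF+MTTR) = 14155/(14155+54.7) = 0.996151
Series availability: 0.992383 × 0.996151 = 0.98856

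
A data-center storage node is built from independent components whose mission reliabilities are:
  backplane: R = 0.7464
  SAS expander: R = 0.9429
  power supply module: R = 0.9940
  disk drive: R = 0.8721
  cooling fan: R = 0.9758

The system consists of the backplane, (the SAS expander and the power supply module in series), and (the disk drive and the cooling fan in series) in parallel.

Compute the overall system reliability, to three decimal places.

0.998

Series (SAS expander and power supply module): 0.94290 × 0.99400 = 0.93724
Series (disk drive and cooling fan): 0.87210 × 0.97580 = 0.85100
Parallel (backplane, [0.93724], and [0.85100]): 1 − (1 − 0.74640)(1 − 0.93724)(1 − 0.85100) = 0.998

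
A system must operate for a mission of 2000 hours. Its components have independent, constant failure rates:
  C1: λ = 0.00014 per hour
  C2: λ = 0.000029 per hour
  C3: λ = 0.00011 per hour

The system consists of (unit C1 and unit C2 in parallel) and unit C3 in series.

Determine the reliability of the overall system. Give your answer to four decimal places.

R(C1) = exp(−0.00014 × 2000) = 0.755784
R(C2) = exp(−0.000029 × 2000) = 0.943650
R(C3) = exp(−0.00011 × 2000) = 0.802519
Parallel (C1 and C2): 1 − (1 − 0.755784)(1 − 0.943650) = 0.986238
Series ([0.986238] and C3): 0.986238 × 0.802519 = 0.7915

0.7915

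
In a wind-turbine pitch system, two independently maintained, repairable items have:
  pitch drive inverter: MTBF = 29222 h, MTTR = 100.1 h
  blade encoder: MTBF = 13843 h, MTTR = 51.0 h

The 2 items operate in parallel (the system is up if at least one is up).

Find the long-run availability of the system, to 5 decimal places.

0.99999

A(pitch drive inverter) = MTBF/(MTBF+MTTR) = 29222/(29222+100.1) = 0.996586
A(blade encoder) = MTBF/(MTBF+MTTR) = 13843/(13843+51.0) = 0.996329
Parallel availability: 1 − (1 − 0.996586)(1 − 0.996329) = 0.99999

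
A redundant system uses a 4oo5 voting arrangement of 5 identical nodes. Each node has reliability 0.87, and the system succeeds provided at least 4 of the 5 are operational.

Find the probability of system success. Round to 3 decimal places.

R = Σ_{i=4}^{5} C(5,i) p^i (1−p)^{5−i} with p = 0.87
C(5,4)·0.87^4·0.13^1 = 0.37238
C(5,5)·0.87^5·0.13^0 = 0.49842
Sum = 0.871

0.871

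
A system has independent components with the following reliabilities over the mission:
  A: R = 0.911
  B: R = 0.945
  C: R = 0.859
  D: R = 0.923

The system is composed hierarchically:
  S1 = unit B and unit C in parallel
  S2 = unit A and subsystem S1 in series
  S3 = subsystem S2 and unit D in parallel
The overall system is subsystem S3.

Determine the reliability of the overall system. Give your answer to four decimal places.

Parallel (B and C): 1 − (1 − 0.945000)(1 − 0.859000) = 0.992245
Series (A and [0.992245]): 0.911000 × 0.992245 = 0.903935
Parallel ([0.903935] and D): 1 − (1 − 0.903935)(1 − 0.923000) = 0.9926

0.9926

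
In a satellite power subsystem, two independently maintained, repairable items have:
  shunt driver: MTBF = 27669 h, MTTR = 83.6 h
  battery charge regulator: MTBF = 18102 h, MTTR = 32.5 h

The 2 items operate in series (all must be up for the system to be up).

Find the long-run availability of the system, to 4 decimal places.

0.9952

A(shunt driver) = MTBF/(MTBF+MTTR) = 27669/(27669+83.6) = 0.996988
A(battery charge regulator) = MTBF/(MTBF+MTTR) = 18102/(18102+32.5) = 0.998208
Series availability: 0.996988 × 0.998208 = 0.9952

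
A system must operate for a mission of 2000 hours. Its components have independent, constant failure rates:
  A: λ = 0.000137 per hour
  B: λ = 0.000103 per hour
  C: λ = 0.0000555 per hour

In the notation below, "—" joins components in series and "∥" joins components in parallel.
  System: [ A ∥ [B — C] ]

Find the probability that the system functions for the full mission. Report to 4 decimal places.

R(A) = exp(−0.000137 × 2000) = 0.760332
R(B) = exp(−0.000103 × 2000) = 0.813833
R(C) = exp(−0.0000555 × 2000) = 0.894939
Series (B and C): 0.813833 × 0.894939 = 0.728331
Parallel (A and [0.728331]): 1 − (1 − 0.760332)(1 − 0.728331) = 0.9349

0.9349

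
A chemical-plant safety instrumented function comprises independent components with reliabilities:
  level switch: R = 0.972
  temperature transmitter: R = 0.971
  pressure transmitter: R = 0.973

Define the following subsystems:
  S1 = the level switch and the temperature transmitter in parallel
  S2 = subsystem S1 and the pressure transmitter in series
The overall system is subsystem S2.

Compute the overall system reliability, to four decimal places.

Parallel (level switch and temperature transmitter): 1 − (1 − 0.972000)(1 − 0.971000) = 0.999188
Series ([0.999188] and pressure transmitter): 0.999188 × 0.973000 = 0.9722

0.9722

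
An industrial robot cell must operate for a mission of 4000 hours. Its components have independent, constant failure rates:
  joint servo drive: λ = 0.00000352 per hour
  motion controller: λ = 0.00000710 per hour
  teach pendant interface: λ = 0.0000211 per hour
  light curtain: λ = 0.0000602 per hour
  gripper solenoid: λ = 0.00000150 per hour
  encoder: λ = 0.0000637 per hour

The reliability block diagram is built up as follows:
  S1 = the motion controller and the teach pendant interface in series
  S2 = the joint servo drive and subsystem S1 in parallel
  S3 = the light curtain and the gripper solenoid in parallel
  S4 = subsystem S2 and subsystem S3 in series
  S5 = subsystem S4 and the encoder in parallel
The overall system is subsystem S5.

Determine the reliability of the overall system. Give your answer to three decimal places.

0.999

R(joint servo drive) = exp(−0.00000352 × 4000) = 0.98602
R(motion controller) = exp(−0.00000710 × 4000) = 0.97200
R(teach pendant interface) = exp(−0.0000211 × 4000) = 0.91906
R(light curtain) = exp(−0.0000602 × 4000) = 0.78600
R(gripper solenoid) = exp(−0.00000150 × 4000) = 0.99402
R(encoder) = exp(−0.0000637 × 4000) = 0.77507
Series (motion controller and teach pendant interface): 0.97200 × 0.91906 = 0.89333
Parallel (joint servo drive and [0.89333]): 1 − (1 − 0.98602)(1 − 0.89333) = 0.99851
Parallel (light curtain and gripper solenoid): 1 − (1 − 0.78600)(1 − 0.99402) = 0.99872
Series ([0.99851] and [0.99872]): 0.99851 × 0.99872 = 0.99723
Parallel ([0.99723] and encoder): 1 − (1 − 0.99723)(1 − 0.77507) = 0.999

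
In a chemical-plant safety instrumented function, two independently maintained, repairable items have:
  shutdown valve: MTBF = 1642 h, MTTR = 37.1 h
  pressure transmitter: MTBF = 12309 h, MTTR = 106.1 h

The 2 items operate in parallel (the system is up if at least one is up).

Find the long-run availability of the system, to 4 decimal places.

0.9998

A(shutdown valve) = MTBF/(MTBF+MTTR) = 1642/(1642+37.1) = 0.977905
A(pressure transmitter) = MTBF/(MTBF+MTTR) = 12309/(12309+106.1) = 0.991454
Parallel availability: 1 − (1 − 0.977905)(1 − 0.991454) = 0.9998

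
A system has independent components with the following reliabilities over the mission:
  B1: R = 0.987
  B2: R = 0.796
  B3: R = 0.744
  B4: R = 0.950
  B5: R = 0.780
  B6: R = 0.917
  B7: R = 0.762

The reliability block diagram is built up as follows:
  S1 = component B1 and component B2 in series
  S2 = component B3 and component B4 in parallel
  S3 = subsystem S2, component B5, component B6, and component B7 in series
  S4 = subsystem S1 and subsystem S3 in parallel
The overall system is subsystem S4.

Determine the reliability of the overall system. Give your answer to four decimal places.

Series (B1 and B2): 0.987000 × 0.796000 = 0.785652
Parallel (B3 and B4): 1 − (1 − 0.744000)(1 − 0.950000) = 0.987200
Series ([0.987200], B5, B6, and B7): 0.987200 × 0.780000 × 0.917000 × 0.762000 = 0.538052
Parallel ([0.785652] and [0.538052]): 1 − (1 − 0.785652)(1 − 0.538052) = 0.9010

0.9010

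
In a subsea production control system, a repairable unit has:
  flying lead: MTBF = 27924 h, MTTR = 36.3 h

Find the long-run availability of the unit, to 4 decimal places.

0.9987

A(flying lead) = MTBF/(MTBF+MTTR) = 27924/(27924+36.3) = 0.9987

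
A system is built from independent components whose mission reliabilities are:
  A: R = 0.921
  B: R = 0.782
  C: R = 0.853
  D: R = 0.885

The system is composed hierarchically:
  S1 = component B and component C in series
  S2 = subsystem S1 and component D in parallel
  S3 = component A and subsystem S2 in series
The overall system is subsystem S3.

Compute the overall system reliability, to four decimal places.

Series (B and C): 0.782000 × 0.853000 = 0.667046
Parallel ([0.667046] and D): 1 − (1 − 0.667046)(1 − 0.885000) = 0.961710
Series (A and [0.961710]): 0.921000 × 0.961710 = 0.8857

0.8857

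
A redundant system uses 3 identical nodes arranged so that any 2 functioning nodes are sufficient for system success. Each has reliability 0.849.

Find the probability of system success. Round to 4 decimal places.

0.9385

R = Σ_{i=2}^{3} C(3,i) p^i (1−p)^{3−i} with p = 0.849
C(3,2)·0.849^2·0.151^1 = 0.326523
C(3,3)·0.849^3·0.151^0 = 0.611960
Sum = 0.9385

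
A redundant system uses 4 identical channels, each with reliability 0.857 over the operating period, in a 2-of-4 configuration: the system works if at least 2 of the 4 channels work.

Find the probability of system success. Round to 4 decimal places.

0.9896

R = Σ_{i=2}^{4} C(4,i) p^i (1−p)^{4−i} with p = 0.857
C(4,2)·0.857^2·0.143^2 = 0.090112
C(4,3)·0.857^3·0.143^1 = 0.360030
C(4,4)·0.857^4·0.143^0 = 0.539415
Sum = 0.9896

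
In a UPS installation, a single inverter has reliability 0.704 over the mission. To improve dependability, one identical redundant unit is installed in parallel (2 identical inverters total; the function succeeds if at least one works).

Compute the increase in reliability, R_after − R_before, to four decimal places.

0.2084

R_before = 0.704
R_after = 1 − (1 − 0.704)^2 = 0.9124
ΔR = 0.9124 − 0.704 = 0.2084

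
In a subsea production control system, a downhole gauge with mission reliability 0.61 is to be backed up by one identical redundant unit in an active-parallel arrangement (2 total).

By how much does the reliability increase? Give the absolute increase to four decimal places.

R_before = 0.61
R_after = 1 − (1 − 0.61)^2 = 0.8479
ΔR = 0.8479 − 0.61 = 0.2379

0.2379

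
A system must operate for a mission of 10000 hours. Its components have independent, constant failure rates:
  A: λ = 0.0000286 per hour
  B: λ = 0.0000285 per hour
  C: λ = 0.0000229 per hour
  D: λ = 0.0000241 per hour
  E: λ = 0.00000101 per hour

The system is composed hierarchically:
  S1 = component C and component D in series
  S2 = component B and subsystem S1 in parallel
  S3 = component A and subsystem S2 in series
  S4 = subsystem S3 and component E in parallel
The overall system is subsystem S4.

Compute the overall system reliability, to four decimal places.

R(A) = exp(−0.0000286 × 10000) = 0.751263
R(B) = exp(−0.0000285 × 10000) = 0.752014
R(C) = exp(−0.0000229 × 10000) = 0.795329
R(D) = exp(−0.0000241 × 10000) = 0.785842
R(E) = exp(−0.00000101 × 10000) = 0.989951
Series (C and D): 0.795329 × 0.785842 = 0.625003
Parallel (B and [0.625003]): 1 − (1 − 0.752014)(1 − 0.625003) = 0.907006
Series (A and [0.907006]): 0.751263 × 0.907006 = 0.681400
Parallel ([0.681400] and E): 1 − (1 − 0.681400)(1 − 0.989951) = 0.9968

0.9968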